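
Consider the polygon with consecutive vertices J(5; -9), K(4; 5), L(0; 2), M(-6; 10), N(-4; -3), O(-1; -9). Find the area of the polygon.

113

Apply Gauss's area formula: 2A = Σ (x_i·y_{i+1} − x_{i+1}·y_i), indices taken mod 6.
Σ = (61) + (8) + (12) + (58) + (33) + (54) = 226
Area = |Σ|/2 = 113.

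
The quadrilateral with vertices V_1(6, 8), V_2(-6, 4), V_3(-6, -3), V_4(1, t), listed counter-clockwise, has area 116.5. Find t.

The doubled signed area Σ (x_i y_{i+1} − x_{i+1} y_i) is linear in t.
With t=0 it equals 125; the coefficient of t is -12 (from the two edges through V_4).
So -12·t + 125 = 2·116.5 = 233 ⇒ t = -9.

-9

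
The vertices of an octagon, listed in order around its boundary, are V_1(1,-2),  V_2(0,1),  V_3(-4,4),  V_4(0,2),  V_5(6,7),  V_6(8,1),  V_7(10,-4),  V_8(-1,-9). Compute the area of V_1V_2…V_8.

Apply Gauss's area formula: 2A = Σ (x_i·y_{i+1} − x_{i+1}·y_i), indices taken mod 8.
Σ = (1) + (4) + (-8) + (-12) + (-50) + (-42) + (-94) + (11) = -190
Area = |Σ|/2 = 95.

95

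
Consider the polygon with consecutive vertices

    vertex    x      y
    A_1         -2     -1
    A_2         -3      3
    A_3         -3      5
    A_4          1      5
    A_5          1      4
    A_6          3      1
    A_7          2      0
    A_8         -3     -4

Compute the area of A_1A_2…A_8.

Apply the shoelace (surveyor's) formula: 2A = Σ (x_i·y_{i+1} − x_{i+1}·y_i), indices taken mod 8.
A_1→A_2: (-2)(3) − (-3)(-1) = -9
A_2→A_3: (-3)(5) − (-3)(3) = -6
A_3→A_4: (-3)(5) − (1)(5) = -20
A_4→A_5: (1)(4) − (1)(5) = -1
A_5→A_6: (1)(1) − (3)(4) = -11
A_6→A_7: (3)(0) − (2)(1) = -2
A_7→A_8: (2)(-4) − (-3)(0) = -8
A_8→A_1: (-3)(-1) − (-2)(-4) = -5
Σ = -62
Area = |Σ|/2 = 31.

31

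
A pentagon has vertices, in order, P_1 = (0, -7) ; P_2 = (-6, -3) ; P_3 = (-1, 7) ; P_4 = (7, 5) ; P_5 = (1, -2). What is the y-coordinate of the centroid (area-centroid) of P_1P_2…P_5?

134/167

Apply the shoelace formula. First the cross-terms c_i = x_i·y_{i+1} − x_{i+1}·y_i:
  -42, -45, -54, -19, -7  ⇒  2A = -167, A = -83.5.
Then Σ (y_i + y_{i+1})·c_i = -402, so ȳ = -402 / (6·(-83.5)) = 134/167.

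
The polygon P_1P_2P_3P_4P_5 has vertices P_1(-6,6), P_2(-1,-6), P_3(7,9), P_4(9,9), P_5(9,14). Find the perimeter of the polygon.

|P_1P_2| = √((5)² + (-12)²) = √169 = 13
|P_2P_3| = √((8)² + (15)²) = √289 = 17
|P_3P_4| = √((2)² + (0)²) = √4 = 2
|P_4P_5| = √((0)² + (5)²) = √25 = 5
|P_5P_1| = √((-15)² + (-8)²) = √289 = 17
Perimeter = 13 + 17 + 2 + 5 + 17 = 54.

54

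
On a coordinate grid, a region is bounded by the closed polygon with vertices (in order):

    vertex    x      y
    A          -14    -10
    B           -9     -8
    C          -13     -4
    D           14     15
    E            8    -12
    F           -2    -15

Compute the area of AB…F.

Apply the shoelace (surveyor's) formula: 2A = Σ (x_i·y_{i+1} − x_{i+1}·y_i), indices taken mod 6.
Σ = (22) + (-68) + (-139) + (-288) + (-144) + (-190) = -807
Area = |Σ|/2 = 403.5.

403.5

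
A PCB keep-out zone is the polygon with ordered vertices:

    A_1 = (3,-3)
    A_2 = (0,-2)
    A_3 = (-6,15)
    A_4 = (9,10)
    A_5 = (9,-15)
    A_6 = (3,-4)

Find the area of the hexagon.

213

Apply the shoelace (surveyor's) formula: 2A = Σ (x_i·y_{i+1} − x_{i+1}·y_i), indices taken mod 6.
Σ = (-6) + (-12) + (-195) + (-225) + (9) + (3) = -426
Area = |Σ|/2 = 213.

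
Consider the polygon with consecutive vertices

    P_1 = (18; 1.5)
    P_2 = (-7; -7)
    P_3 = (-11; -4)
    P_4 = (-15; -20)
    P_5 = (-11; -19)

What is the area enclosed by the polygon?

Cross-terms: -115.5, -49, 160, 65, 325.5  ⇒  Σ = 386
Area = |Σ|/2 = 193.

193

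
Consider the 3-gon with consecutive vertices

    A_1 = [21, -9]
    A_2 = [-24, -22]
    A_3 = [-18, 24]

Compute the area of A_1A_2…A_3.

Apply the surveyor's formula: 2A = Σ (x_i·y_{i+1} − x_{i+1}·y_i), indices taken mod 3.
A_1→A_2: (21)(-22) − (-24)(-9) = -678
A_2→A_3: (-24)(24) − (-18)(-22) = -972
A_3→A_1: (-18)(-9) − (21)(24) = -342
Σ = -1992
Area = |Σ|/2 = 996.

996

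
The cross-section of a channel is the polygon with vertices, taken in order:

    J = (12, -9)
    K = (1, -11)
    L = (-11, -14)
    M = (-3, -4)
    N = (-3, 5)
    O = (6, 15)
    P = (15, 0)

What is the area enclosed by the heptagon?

359

Apply the shoelace formula: 2A = Σ (x_i·y_{i+1} − x_{i+1}·y_i), indices taken mod 7.
Cross-terms: -123, -135, 2, -27, -75, -225, -135  ⇒  Σ = -718
Area = |Σ|/2 = 359.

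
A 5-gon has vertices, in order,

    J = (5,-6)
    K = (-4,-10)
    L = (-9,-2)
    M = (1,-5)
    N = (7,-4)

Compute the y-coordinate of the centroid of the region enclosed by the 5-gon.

-89/15

Apply the shoelace formula. First the cross-terms c_i = x_i·y_{i+1} − x_{i+1}·y_i:
  -74, -82, 47, 31, -22  ⇒  2A = -100, A = -50.
Then Σ (y_i + y_{i+1})·c_i = 1780, so ȳ = 1780 / (6·(-50)) = -89/15.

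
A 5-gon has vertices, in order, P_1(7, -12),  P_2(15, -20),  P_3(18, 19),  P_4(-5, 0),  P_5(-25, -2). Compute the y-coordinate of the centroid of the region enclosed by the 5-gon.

-63/46

Apply the shoelace formula. First the cross-terms c_i = x_i·y_{i+1} − x_{i+1}·y_i:
  40, 645, 95, 10, 314  ⇒  2A = 1104, A = 552.
Then Σ (y_i + y_{i+1})·c_i = -4536, so ȳ = -4536 / (6·552) = -63/46.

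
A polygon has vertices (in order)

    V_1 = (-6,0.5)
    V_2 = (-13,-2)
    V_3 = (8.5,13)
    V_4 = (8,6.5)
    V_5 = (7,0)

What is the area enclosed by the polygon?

Apply the shoelace (surveyor's) formula: 2A = Σ (x_i·y_{i+1} − x_{i+1}·y_i), indices taken mod 5.
V_1→V_2: (-6)(-2) − (-13)(0.5) = 18.5
V_2→V_3: (-13)(13) − (8.5)(-2) = -152
V_3→V_4: (8.5)(6.5) − (8)(13) = -48.75
V_4→V_5: (8)(0) − (7)(6.5) = -45.5
V_5→V_1: (7)(0.5) − (-6)(0) = 3.5
Σ = -224.25
Area = |Σ|/2 = 112.125.

112.125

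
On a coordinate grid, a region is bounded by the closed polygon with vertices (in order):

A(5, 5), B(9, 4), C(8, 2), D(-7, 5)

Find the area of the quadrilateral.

22.5

Apply the shoelace formula: 2A = Σ (x_i·y_{i+1} − x_{i+1}·y_i), indices taken mod 4.
Cross-terms: -25, -14, 54, -60  ⇒  Σ = -45
Area = |Σ|/2 = 22.5.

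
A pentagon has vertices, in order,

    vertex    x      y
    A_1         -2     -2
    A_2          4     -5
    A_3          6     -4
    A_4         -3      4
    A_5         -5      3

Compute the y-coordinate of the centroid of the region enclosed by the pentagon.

-53/71

Apply the shoelace (surveyor's) formula. First the cross-terms c_i = x_i·y_{i+1} − x_{i+1}·y_i:
  18, 14, 12, 11, 16  ⇒  2A = 71, A = 35.5.
Then Σ (y_i + y_{i+1})·c_i = -159, so ȳ = -159 / (6·35.5) = -53/71.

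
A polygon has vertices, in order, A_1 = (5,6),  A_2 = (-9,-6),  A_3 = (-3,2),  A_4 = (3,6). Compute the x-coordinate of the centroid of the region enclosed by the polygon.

-5/3

Apply the shoelace formula. First the cross-terms c_i = x_i·y_{i+1} − x_{i+1}·y_i:
  24, -36, -24, -12  ⇒  2A = -48, A = -24.
Then Σ (x_i + x_{i+1})·c_i = 240, so x̄ = 240 / (6·(-24)) = -5/3.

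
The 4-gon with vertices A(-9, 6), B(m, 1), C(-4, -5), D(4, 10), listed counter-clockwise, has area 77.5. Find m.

-6

Write out the shoelace sum; only the two edges meeting at B involve m:
2·Area = [((-9)·1 − m·6) + (m·(-5) − (-4)·1)] + 94
       = -11·m + 89 = 155
⇒ m = -6.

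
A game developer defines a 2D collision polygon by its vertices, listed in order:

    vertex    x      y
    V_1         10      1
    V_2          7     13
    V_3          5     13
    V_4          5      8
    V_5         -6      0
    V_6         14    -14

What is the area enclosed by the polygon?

Apply Gauss's area formula: 2A = Σ (x_i·y_{i+1} − x_{i+1}·y_i), indices taken mod 6.
Σ = (123) + (26) + (-25) + (48) + (84) + (154) = 410
Area = |Σ|/2 = 205.

205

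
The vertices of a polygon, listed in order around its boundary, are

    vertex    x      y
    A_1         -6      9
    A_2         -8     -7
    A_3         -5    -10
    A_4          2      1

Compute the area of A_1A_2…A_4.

Apply the surveyor's formula: 2A = Σ (x_i·y_{i+1} − x_{i+1}·y_i), indices taken mod 4.
Cross-terms: 114, 45, 15, 24  ⇒  Σ = 198
Area = |Σ|/2 = 99.

99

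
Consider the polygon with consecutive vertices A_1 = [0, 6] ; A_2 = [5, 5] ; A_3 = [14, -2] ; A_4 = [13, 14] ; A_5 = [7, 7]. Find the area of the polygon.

73.5

Σ = (-30) + (-80) + (222) + (-7) + (42) = 147
Area = |Σ|/2 = 73.5.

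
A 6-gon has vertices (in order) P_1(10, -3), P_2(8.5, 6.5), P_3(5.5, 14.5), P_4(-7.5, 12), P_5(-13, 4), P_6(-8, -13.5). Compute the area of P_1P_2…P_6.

422.625

Apply the surveyor's formula: 2A = Σ (x_i·y_{i+1} − x_{i+1}·y_i), indices taken mod 6.
Σ = (90.5) + (87.5) + (174.75) + (126) + (207.5) + (159) = 845.25
Area = |Σ|/2 = 422.625.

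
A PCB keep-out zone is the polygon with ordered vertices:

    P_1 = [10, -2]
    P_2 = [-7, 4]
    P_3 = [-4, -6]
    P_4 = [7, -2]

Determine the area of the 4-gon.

70

Cross-terms: 26, 58, 50, 6  ⇒  Σ = 140
Area = |Σ|/2 = 70.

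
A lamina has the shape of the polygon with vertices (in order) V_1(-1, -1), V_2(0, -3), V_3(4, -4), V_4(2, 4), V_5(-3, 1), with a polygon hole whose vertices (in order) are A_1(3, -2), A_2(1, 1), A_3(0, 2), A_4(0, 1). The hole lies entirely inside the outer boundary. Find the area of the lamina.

26.5

Outer boundary:
Apply Gauss's area formula: 2A = Σ (x_i·y_{i+1} − x_{i+1}·y_i), indices taken mod 5.
V_1→V_2: (-1)(-3) − (0)(-1) = 3
V_2→V_3: (0)(-4) − (4)(-3) = 12
V_3→V_4: (4)(4) − (2)(-4) = 24
V_4→V_5: (2)(1) − (-3)(4) = 14
V_5→V_1: (-3)(-1) − (-1)(1) = 4
Σ = 57
Area = |Σ|/2 = 28.5.
Hole:
Apply the shoelace formula: 2A = Σ (x_i·y_{i+1} − x_{i+1}·y_i), indices taken mod 4.
Σ = (5) + (2) + (0) + (-3) = 4
Area = |Σ|/2 = 2.
Net area = 28.5 − 2 = 26.5.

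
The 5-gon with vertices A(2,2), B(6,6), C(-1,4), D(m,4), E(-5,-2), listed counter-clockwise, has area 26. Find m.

-2

The doubled signed area Σ (x_i y_{i+1} − x_{i+1} y_i) is linear in m.
With m=0 it equals 40; the coefficient of m is -6 (from the two edges through D).
So -6·m + 40 = 2·26 = 52 ⇒ m = -2.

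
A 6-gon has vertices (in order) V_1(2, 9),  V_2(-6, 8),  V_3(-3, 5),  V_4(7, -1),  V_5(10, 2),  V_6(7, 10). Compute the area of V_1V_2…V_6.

Apply the shoelace (surveyor's) formula: 2A = Σ (x_i·y_{i+1} − x_{i+1}·y_i), indices taken mod 6.
Cross-terms: 70, -6, -32, 24, 86, 43  ⇒  Σ = 185
Area = |Σ|/2 = 92.5.

92.5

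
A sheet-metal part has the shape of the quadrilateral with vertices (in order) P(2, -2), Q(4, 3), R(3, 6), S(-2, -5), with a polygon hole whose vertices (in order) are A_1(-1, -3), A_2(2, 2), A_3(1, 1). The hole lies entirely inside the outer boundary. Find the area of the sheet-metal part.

Outer boundary:
Σ = (14) + (15) + (-3) + (14) = 40
Area = |Σ|/2 = 20.
Hole:
Apply the shoelace formula: 2A = Σ (x_i·y_{i+1} − x_{i+1}·y_i), indices taken mod 3.
A_1→A_2: (-1)(2) − (2)(-3) = 4
A_2→A_3: (2)(1) − (1)(2) = 0
A_3→A_1: (1)(-3) − (-1)(1) = -2
Σ = 2
Area = |Σ|/2 = 1.
Net area = 20 − 1 = 19.

19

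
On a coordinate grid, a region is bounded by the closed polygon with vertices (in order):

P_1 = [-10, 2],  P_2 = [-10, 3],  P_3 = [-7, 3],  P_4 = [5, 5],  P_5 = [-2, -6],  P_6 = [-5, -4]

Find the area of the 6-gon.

P_1→P_2: (-10)(3) − (-10)(2) = -10
P_2→P_3: (-10)(3) − (-7)(3) = -9
P_3→P_4: (-7)(5) − (5)(3) = -50
P_4→P_5: (5)(-6) − (-2)(5) = -20
P_5→P_6: (-2)(-4) − (-5)(-6) = -22
P_6→P_1: (-5)(2) − (-10)(-4) = -50
Σ = -161
Area = |Σ|/2 = 80.5.

80.5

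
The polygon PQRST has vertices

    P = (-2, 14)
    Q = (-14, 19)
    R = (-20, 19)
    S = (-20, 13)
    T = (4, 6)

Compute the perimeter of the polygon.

60

|PQ| = √((-12)² + (5)²) = √169 = 13
|QR| = √((-6)² + (0)²) = √36 = 6
|RS| = √((0)² + (-6)²) = √36 = 6
|ST| = √((24)² + (-7)²) = √625 = 25
|TP| = √((-6)² + (8)²) = √100 = 10
Perimeter = 13 + 6 + 6 + 25 + 10 = 60.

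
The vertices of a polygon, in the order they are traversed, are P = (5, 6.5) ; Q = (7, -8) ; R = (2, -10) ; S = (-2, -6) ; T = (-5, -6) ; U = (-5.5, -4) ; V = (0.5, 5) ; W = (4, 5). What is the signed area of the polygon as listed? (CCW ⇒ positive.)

Apply Gauss's area formula: 2A = Σ (x_i·y_{i+1} − x_{i+1}·y_i), indices taken mod 8.
P→Q: (5)(-8) − (7)(6.5) = -85.5
Q→R: (7)(-10) − (2)(-8) = -54
R→S: (2)(-6) − (-2)(-10) = -32
S→T: (-2)(-6) − (-5)(-6) = -18
T→U: (-5)(-4) − (-5.5)(-6) = -13
U→V: (-5.5)(5) − (0.5)(-4) = -25.5
V→W: (0.5)(5) − (4)(5) = -17.5
W→P: (4)(6.5) − (5)(5) = 1
Σ = -244.5
Signed area = Σ/2 = -122.25 (negative ⇒ clockwise traversal).

-122.25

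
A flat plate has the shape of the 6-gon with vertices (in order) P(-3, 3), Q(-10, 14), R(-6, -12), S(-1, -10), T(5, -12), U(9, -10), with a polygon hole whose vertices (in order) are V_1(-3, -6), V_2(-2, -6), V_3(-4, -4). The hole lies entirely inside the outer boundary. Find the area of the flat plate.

Outer boundary:
Apply the surveyor's formula: 2A = Σ (x_i·y_{i+1} − x_{i+1}·y_i), indices taken mod 6.
Cross-terms: -12, 204, 48, 62, 58, -3  ⇒  Σ = 357
Area = |Σ|/2 = 178.5.
Hole:
Σ = (6) + (-16) + (12) = 2
Area = |Σ|/2 = 1.
Net area = 178.5 − 1 = 177.5.

177.5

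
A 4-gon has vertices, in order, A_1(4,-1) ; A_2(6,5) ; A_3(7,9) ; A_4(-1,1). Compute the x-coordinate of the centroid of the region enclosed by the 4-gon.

99/29

Apply the surveyor's formula. First the cross-terms c_i = x_i·y_{i+1} − x_{i+1}·y_i:
  26, 19, 16, -3  ⇒  2A = 58, A = 29.
Then Σ (x_i + x_{i+1})·c_i = 594, so x̄ = 594 / (6·29) = 99/29.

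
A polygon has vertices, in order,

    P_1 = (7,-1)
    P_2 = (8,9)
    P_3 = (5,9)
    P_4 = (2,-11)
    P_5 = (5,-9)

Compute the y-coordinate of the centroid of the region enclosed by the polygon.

-1/3

Apply the shoelace formula. First the cross-terms c_i = x_i·y_{i+1} − x_{i+1}·y_i:
  71, 27, -73, 37, 58  ⇒  2A = 120, A = 60.
Then Σ (y_i + y_{i+1})·c_i = -120, so ȳ = -120 / (6·60) = -1/3.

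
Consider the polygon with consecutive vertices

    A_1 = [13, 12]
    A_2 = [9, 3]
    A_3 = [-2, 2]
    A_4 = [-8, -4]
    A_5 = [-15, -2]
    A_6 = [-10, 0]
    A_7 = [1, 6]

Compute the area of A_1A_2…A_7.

105.5

Apply the surveyor's formula: 2A = Σ (x_i·y_{i+1} − x_{i+1}·y_i), indices taken mod 7.
Σ = (-69) + (24) + (24) + (-44) + (-20) + (-60) + (-66) = -211
Area = |Σ|/2 = 105.5.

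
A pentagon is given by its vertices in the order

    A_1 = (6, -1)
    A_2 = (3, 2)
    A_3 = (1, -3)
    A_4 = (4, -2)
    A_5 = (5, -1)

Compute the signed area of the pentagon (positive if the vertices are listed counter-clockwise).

Apply the shoelace formula: 2A = Σ (x_i·y_{i+1} − x_{i+1}·y_i), indices taken mod 5.
Σ = (15) + (-11) + (10) + (6) + (1) = 21
Signed area = Σ/2 = 10.5 (positive ⇒ counter-clockwise traversal).

10.5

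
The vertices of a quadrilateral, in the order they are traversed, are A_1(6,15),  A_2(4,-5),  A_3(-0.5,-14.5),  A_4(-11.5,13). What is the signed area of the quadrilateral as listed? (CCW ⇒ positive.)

A_1→A_2: (6)(-5) − (4)(15) = -90
A_2→A_3: (4)(-14.5) − (-0.5)(-5) = -60.5
A_3→A_4: (-0.5)(13) − (-11.5)(-14.5) = -173.25
A_4→A_1: (-11.5)(15) − (6)(13) = -250.5
Σ = -574.25
Signed area = Σ/2 = -287.125 (negative ⇒ clockwise traversal).

-287.125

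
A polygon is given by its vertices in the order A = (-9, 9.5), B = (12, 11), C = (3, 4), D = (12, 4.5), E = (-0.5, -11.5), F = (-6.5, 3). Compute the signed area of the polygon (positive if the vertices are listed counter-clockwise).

-239.625

A→B: (-9)(11) − (12)(9.5) = -213
B→C: (12)(4) − (3)(11) = 15
C→D: (3)(4.5) − (12)(4) = -34.5
D→E: (12)(-11.5) − (-0.5)(4.5) = -135.75
E→F: (-0.5)(3) − (-6.5)(-11.5) = -76.25
F→A: (-6.5)(9.5) − (-9)(3) = -34.75
Σ = -479.25
Signed area = Σ/2 = -239.625 (negative ⇒ clockwise traversal).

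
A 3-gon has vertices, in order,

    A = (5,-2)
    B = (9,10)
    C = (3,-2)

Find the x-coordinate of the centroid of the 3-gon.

Apply Gauss's area formula. First the cross-terms c_i = x_i·y_{i+1} − x_{i+1}·y_i:
  68, -48, 4  ⇒  2A = 24, A = 12.
Then Σ (x_i + x_{i+1})·c_i = 408, so x̄ = 408 / (6·12) = 17/3.

17/3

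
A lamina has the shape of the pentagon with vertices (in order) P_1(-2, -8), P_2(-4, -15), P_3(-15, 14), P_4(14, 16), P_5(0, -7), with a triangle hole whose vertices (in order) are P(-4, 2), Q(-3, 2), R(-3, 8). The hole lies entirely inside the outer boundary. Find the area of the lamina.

412.5

Outer boundary:
Σ = (-2) + (-281) + (-436) + (-98) + (-14) = -831
Area = |Σ|/2 = 415.5.
Hole:
Cross-terms: -2, -18, 26  ⇒  Σ = 6
Area = |Σ|/2 = 3.
Net area = 415.5 − 3 = 412.5.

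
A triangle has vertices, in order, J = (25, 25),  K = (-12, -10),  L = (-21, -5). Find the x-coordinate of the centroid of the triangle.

-8/3

Apply Gauss's area formula. First the cross-terms c_i = x_i·y_{i+1} − x_{i+1}·y_i:
  50, -150, -400  ⇒  2A = -500, A = -250.
Then Σ (x_i + x_{i+1})·c_i = 4000, so x̄ = 4000 / (6·(-250)) = -8/3.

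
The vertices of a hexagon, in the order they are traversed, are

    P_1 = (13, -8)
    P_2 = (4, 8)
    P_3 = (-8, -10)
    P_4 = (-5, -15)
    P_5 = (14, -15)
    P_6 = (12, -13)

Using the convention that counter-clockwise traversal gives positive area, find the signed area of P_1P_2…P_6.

293

Σ = (136) + (24) + (70) + (285) + (-2) + (73) = 586
Signed area = Σ/2 = 293 (positive ⇒ counter-clockwise traversal).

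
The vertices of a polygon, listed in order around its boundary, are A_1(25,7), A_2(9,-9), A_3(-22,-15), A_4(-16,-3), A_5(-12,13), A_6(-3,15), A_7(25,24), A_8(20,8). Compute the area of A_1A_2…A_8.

Apply the shoelace formula: 2A = Σ (x_i·y_{i+1} − x_{i+1}·y_i), indices taken mod 8.
A_1→A_2: (25)(-9) − (9)(7) = -288
A_2→A_3: (9)(-15) − (-22)(-9) = -333
A_3→A_4: (-22)(-3) − (-16)(-15) = -174
A_4→A_5: (-16)(13) − (-12)(-3) = -244
A_5→A_6: (-12)(15) − (-3)(13) = -141
A_6→A_7: (-3)(24) − (25)(15) = -447
A_7→A_8: (25)(8) − (20)(24) = -280
A_8→A_1: (20)(7) − (25)(8) = -60
Σ = -1967
Area = |Σ|/2 = 983.5.

983.5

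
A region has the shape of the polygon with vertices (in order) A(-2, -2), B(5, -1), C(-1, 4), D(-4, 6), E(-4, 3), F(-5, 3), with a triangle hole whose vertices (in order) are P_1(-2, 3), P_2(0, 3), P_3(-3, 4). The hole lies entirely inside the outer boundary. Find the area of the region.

Outer boundary:
Apply the shoelace (surveyor's) formula: 2A = Σ (x_i·y_{i+1} − x_{i+1}·y_i), indices taken mod 6.
Σ = (12) + (19) + (10) + (12) + (3) + (16) = 72
Area = |Σ|/2 = 36.
Hole:
Σ = (-6) + (9) + (-1) = 2
Area = |Σ|/2 = 1.
Net area = 36 − 1 = 35.

35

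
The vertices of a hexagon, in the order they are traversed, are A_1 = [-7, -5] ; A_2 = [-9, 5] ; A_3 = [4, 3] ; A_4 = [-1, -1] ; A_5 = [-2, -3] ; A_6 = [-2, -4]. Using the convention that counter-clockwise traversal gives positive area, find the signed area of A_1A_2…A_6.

-71.5

Apply Gauss's area formula: 2A = Σ (x_i·y_{i+1} − x_{i+1}·y_i), indices taken mod 6.
Σ = (-80) + (-47) + (-1) + (1) + (2) + (-18) = -143
Signed area = Σ/2 = -71.5 (negative ⇒ clockwise traversal).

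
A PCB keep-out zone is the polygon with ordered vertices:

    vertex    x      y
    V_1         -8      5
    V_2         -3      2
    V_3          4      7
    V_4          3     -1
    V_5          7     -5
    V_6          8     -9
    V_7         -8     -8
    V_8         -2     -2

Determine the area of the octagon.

Apply the shoelace formula: 2A = Σ (x_i·y_{i+1} − x_{i+1}·y_i), indices taken mod 8.
Σ = (-1) + (-29) + (-25) + (-8) + (-23) + (-136) + (0) + (-26) = -248
Area = |Σ|/2 = 124.

124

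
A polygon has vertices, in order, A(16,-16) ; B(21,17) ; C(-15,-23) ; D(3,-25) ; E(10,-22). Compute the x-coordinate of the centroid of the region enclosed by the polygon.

6.44

Apply Gauss's area formula. First the cross-terms c_i = x_i·y_{i+1} − x_{i+1}·y_i:
  608, -228, 444, 184, 192  ⇒  2A = 1200, A = 600.
Then Σ (x_i + x_{i+1})·c_i = 23184, so x̄ = 23184 / (6·600) = 6.44.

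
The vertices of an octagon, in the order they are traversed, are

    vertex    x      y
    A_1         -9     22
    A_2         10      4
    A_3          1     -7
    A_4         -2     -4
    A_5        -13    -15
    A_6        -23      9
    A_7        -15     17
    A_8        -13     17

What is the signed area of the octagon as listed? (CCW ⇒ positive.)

A_1→A_2: (-9)(4) − (10)(22) = -256
A_2→A_3: (10)(-7) − (1)(4) = -74
A_3→A_4: (1)(-4) − (-2)(-7) = -18
A_4→A_5: (-2)(-15) − (-13)(-4) = -22
A_5→A_6: (-13)(9) − (-23)(-15) = -462
A_6→A_7: (-23)(17) − (-15)(9) = -256
A_7→A_8: (-15)(17) − (-13)(17) = -34
A_8→A_1: (-13)(22) − (-9)(17) = -133
Σ = -1255
Signed area = Σ/2 = -627.5 (negative ⇒ clockwise traversal).

-627.5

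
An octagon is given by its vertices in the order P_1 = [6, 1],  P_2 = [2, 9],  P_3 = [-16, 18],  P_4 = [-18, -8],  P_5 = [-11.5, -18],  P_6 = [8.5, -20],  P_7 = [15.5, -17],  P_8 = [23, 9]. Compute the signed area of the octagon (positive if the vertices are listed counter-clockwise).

982

P_1→P_2: (6)(9) − (2)(1) = 52
P_2→P_3: (2)(18) − (-16)(9) = 180
P_3→P_4: (-16)(-8) − (-18)(18) = 452
P_4→P_5: (-18)(-18) − (-11.5)(-8) = 232
P_5→P_6: (-11.5)(-20) − (8.5)(-18) = 383
P_6→P_7: (8.5)(-17) − (15.5)(-20) = 165.5
P_7→P_8: (15.5)(9) − (23)(-17) = 530.5
P_8→P_1: (23)(1) − (6)(9) = -31
Σ = 1964
Signed area = Σ/2 = 982 (positive ⇒ counter-clockwise traversal).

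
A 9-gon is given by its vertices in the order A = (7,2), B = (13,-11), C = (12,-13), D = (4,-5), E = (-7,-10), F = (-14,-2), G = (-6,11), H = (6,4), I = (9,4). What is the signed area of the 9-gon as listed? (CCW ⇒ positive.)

Cross-terms: -103, -37, -8, -75, -126, -166, -90, -12, -10  ⇒  Σ = -627
Signed area = Σ/2 = -313.5 (negative ⇒ clockwise traversal).

-313.5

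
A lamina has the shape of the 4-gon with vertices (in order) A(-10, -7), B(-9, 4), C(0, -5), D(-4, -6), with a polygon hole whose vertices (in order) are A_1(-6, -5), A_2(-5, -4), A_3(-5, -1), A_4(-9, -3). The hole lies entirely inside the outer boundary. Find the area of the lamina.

46.5

Outer boundary:
Apply the shoelace formula: 2A = Σ (x_i·y_{i+1} − x_{i+1}·y_i), indices taken mod 4.
Σ = (-103) + (45) + (-20) + (-32) = -110
Area = |Σ|/2 = 55.
Hole:
Σ = (-1) + (-15) + (6) + (27) = 17
Area = |Σ|/2 = 8.5.
Net area = 55 − 8.5 = 46.5.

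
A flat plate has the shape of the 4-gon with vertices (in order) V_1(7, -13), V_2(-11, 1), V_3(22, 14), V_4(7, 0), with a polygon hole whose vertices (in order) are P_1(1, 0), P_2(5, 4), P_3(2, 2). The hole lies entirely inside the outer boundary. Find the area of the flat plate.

248.5

Outer boundary:
Apply the shoelace formula: 2A = Σ (x_i·y_{i+1} − x_{i+1}·y_i), indices taken mod 4.
Σ = (-136) + (-176) + (-98) + (-91) = -501
Area = |Σ|/2 = 250.5.
Hole:
Apply the surveyor's formula: 2A = Σ (x_i·y_{i+1} − x_{i+1}·y_i), indices taken mod 3.
P_1→P_2: (1)(4) − (5)(0) = 4
P_2→P_3: (5)(2) − (2)(4) = 2
P_3→P_1: (2)(0) − (1)(2) = -2
Σ = 4
Area = |Σ|/2 = 2.
Net area = 250.5 − 2 = 248.5.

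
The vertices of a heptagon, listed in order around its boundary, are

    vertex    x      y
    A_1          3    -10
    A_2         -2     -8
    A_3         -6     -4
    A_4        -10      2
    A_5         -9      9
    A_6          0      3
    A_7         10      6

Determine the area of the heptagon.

191.5

Apply the shoelace formula: 2A = Σ (x_i·y_{i+1} − x_{i+1}·y_i), indices taken mod 7.
Σ = (-44) + (-40) + (-52) + (-72) + (-27) + (-30) + (-118) = -383
Area = |Σ|/2 = 191.5.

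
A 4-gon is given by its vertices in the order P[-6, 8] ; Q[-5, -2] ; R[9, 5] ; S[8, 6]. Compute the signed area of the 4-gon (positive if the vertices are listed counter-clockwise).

P→Q: (-6)(-2) − (-5)(8) = 52
Q→R: (-5)(5) − (9)(-2) = -7
R→S: (9)(6) − (8)(5) = 14
S→P: (8)(8) − (-6)(6) = 100
Σ = 159
Signed area = Σ/2 = 79.5 (positive ⇒ counter-clockwise traversal).

79.5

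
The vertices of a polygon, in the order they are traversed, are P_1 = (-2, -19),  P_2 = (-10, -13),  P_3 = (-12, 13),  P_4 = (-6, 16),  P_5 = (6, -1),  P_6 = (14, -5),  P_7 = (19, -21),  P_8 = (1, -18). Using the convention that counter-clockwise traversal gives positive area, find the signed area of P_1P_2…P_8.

-622.5

Cross-terms: -164, -286, -114, -90, -16, -199, -321, -55  ⇒  Σ = -1245
Signed area = Σ/2 = -622.5 (negative ⇒ clockwise traversal).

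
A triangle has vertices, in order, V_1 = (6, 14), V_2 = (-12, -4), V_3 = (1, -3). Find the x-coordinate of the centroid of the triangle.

-5/3

Apply the surveyor's formula. First the cross-terms c_i = x_i·y_{i+1} − x_{i+1}·y_i:
  144, 40, 32  ⇒  2A = 216, A = 108.
Then Σ (x_i + x_{i+1})·c_i = -1080, so x̄ = -1080 / (6·108) = -5/3.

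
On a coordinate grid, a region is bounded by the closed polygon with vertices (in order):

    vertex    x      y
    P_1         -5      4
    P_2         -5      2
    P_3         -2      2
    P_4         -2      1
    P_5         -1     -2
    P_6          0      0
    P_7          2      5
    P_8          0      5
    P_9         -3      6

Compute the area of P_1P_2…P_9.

Σ = (10) + (-6) + (2) + (5) + (0) + (0) + (10) + (15) + (18) = 54
Area = |Σ|/2 = 27.

27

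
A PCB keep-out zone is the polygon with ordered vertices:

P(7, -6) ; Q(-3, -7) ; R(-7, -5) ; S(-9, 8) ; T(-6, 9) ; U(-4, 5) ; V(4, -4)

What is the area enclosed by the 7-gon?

P→Q: (7)(-7) − (-3)(-6) = -67
Q→R: (-3)(-5) − (-7)(-7) = -34
R→S: (-7)(8) − (-9)(-5) = -101
S→T: (-9)(9) − (-6)(8) = -33
T→U: (-6)(5) − (-4)(9) = 6
U→V: (-4)(-4) − (4)(5) = -4
V→P: (4)(-6) − (7)(-4) = 4
Σ = -229
Area = |Σ|/2 = 114.5.

114.5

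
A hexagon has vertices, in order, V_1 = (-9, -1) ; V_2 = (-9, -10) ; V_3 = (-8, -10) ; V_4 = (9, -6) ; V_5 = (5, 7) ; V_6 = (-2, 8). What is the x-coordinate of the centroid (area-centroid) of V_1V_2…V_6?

Apply the shoelace (surveyor's) formula. First the cross-terms c_i = x_i·y_{i+1} − x_{i+1}·y_i:
  81, 10, 138, 93, 54, 74  ⇒  2A = 450, A = 225.
Then Σ (x_i + x_{i+1})·c_i = -840, so x̄ = -840 / (6·225) = -28/45.

-28/45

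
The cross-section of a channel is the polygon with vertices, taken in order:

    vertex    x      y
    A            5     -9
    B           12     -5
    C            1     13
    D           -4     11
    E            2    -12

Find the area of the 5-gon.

Cross-terms: 83, 161, 63, 26, 42  ⇒  Σ = 375
Area = |Σ|/2 = 187.5.

187.5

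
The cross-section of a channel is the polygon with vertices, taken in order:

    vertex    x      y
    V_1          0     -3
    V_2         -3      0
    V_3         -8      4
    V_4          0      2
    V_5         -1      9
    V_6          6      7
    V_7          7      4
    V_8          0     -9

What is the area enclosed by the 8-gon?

92

Apply the shoelace (surveyor's) formula: 2A = Σ (x_i·y_{i+1} − x_{i+1}·y_i), indices taken mod 8.
Σ = (-9) + (-12) + (-16) + (2) + (-61) + (-25) + (-63) + (0) = -184
Area = |Σ|/2 = 92.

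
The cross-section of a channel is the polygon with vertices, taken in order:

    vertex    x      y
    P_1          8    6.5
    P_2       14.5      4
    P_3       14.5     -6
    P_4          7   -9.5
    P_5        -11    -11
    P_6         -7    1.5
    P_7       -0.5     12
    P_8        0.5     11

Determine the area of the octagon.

Apply Gauss's area formula: 2A = Σ (x_i·y_{i+1} − x_{i+1}·y_i), indices taken mod 8.
Cross-terms: -62.25, -145, -95.75, -181.5, -93.5, -83.25, -11.5, -84.75  ⇒  Σ = -757.5
Area = |Σ|/2 = 378.75.

378.75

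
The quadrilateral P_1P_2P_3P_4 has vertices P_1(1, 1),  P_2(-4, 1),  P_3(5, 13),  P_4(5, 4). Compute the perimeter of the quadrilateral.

|P_1P_2| = √((-5)² + (0)²) = √25 = 5
|P_2P_3| = √((9)² + (12)²) = √225 = 15
|P_3P_4| = √((0)² + (-9)²) = √81 = 9
|P_4P_1| = √((-4)² + (-3)²) = √25 = 5
Perimeter = 5 + 15 + 9 + 5 = 34.

34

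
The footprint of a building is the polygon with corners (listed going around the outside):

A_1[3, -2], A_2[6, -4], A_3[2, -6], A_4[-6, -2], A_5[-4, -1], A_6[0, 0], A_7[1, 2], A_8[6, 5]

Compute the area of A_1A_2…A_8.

52

Σ = (0) + (-28) + (-40) + (-2) + (0) + (0) + (-7) + (-27) = -104
Area = |Σ|/2 = 52.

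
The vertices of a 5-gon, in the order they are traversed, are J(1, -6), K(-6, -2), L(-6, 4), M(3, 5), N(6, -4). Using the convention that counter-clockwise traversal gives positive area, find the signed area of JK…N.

Σ = (-38) + (-36) + (-42) + (-42) + (-32) = -190
Signed area = Σ/2 = -95 (negative ⇒ clockwise traversal).

-95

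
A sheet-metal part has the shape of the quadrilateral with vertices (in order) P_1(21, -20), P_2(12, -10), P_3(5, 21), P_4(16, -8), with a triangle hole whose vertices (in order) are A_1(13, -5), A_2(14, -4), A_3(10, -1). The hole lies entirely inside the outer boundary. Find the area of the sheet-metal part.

94.5

Outer boundary:
Apply the shoelace (surveyor's) formula: 2A = Σ (x_i·y_{i+1} − x_{i+1}·y_i), indices taken mod 4.
P_1→P_2: (21)(-10) − (12)(-20) = 30
P_2→P_3: (12)(21) − (5)(-10) = 302
P_3→P_4: (5)(-8) − (16)(21) = -376
P_4→P_1: (16)(-20) − (21)(-8) = -152
Σ = -196
Area = |Σ|/2 = 98.
Hole:
Apply Gauss's area formula: 2A = Σ (x_i·y_{i+1} − x_{i+1}·y_i), indices taken mod 3.
Cross-terms: 18, 26, -37  ⇒  Σ = 7
Area = |Σ|/2 = 3.5.
Net area = 98 − 3.5 = 94.5.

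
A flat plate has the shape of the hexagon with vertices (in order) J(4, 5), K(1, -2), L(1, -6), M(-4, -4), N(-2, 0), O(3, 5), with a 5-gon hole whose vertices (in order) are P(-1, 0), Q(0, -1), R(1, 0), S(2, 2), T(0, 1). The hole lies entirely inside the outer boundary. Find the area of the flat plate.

30.5

Outer boundary:
Apply the surveyor's formula: 2A = Σ (x_i·y_{i+1} − x_{i+1}·y_i), indices taken mod 6.
Σ = (-13) + (-4) + (-28) + (-8) + (-10) + (-5) = -68
Area = |Σ|/2 = 34.
Hole:
Cross-terms: 1, 1, 2, 2, 1  ⇒  Σ = 7
Area = |Σ|/2 = 3.5.
Net area = 34 − 3.5 = 30.5.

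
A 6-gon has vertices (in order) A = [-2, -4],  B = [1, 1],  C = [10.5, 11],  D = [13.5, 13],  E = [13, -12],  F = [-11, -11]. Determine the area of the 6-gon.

296.75

Apply the shoelace formula: 2A = Σ (x_i·y_{i+1} − x_{i+1}·y_i), indices taken mod 6.
Σ = (2) + (0.5) + (-12) + (-331) + (-275) + (22) = -593.5
Area = |Σ|/2 = 296.75.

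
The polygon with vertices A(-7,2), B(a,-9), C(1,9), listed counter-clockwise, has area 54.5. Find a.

-4

Write out the shoelace sum; only the two edges meeting at B involve a:
2·Area = [((-7)·(-9) − a·2) + (a·9 − 1·(-9))] + 65
       = 7·a + 137 = 109
⇒ a = -4.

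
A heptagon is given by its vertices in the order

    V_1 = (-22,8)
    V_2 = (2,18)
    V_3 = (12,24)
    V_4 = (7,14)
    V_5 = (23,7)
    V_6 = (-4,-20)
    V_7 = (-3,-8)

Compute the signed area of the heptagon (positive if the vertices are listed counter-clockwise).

Apply Gauss's area formula: 2A = Σ (x_i·y_{i+1} − x_{i+1}·y_i), indices taken mod 7.
Cross-terms: -412, -168, 0, -273, -432, -28, -200  ⇒  Σ = -1513
Signed area = Σ/2 = -756.5 (negative ⇒ clockwise traversal).

-756.5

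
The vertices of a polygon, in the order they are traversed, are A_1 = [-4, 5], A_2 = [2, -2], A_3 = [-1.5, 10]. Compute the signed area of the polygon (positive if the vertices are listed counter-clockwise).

Apply the surveyor's formula: 2A = Σ (x_i·y_{i+1} − x_{i+1}·y_i), indices taken mod 3.
Σ = (-2) + (17) + (32.5) = 47.5
Signed area = Σ/2 = 23.75 (positive ⇒ counter-clockwise traversal).

23.75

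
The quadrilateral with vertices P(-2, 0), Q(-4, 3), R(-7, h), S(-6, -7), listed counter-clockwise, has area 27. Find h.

Write out the shoelace sum; only the two edges meeting at R involve h:
2·Area = [((-4)·h − (-7)·3) + ((-7)·(-7) − (-6)·h)] + -20
       = 2·h + 50 = 54
⇒ h = 2.

2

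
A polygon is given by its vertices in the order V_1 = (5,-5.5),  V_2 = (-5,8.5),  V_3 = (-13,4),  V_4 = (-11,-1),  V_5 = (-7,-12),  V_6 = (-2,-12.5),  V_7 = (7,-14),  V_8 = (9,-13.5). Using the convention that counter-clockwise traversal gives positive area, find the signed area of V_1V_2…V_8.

Apply Gauss's area formula: 2A = Σ (x_i·y_{i+1} − x_{i+1}·y_i), indices taken mod 8.
Σ = (15) + (90.5) + (57) + (125) + (63.5) + (115.5) + (31.5) + (18) = 516
Signed area = Σ/2 = 258 (positive ⇒ counter-clockwise traversal).

258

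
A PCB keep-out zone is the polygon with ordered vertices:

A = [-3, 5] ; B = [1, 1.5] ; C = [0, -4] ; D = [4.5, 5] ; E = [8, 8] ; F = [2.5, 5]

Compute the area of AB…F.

24

Cross-terms: -9.5, -4, 18, -4, 20, 27.5  ⇒  Σ = 48
Area = |Σ|/2 = 24.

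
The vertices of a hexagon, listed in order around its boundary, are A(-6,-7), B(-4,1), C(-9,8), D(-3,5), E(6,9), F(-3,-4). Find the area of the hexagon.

A→B: (-6)(1) − (-4)(-7) = -34
B→C: (-4)(8) − (-9)(1) = -23
C→D: (-9)(5) − (-3)(8) = -21
D→E: (-3)(9) − (6)(5) = -57
E→F: (6)(-4) − (-3)(9) = 3
F→A: (-3)(-7) − (-6)(-4) = -3
Σ = -135
Area = |Σ|/2 = 67.5.

67.5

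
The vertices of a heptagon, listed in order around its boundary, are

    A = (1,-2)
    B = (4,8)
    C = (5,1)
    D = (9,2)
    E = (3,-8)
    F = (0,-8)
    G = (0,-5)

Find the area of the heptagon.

Apply the shoelace formula: 2A = Σ (x_i·y_{i+1} − x_{i+1}·y_i), indices taken mod 7.
A→B: (1)(8) − (4)(-2) = 16
B→C: (4)(1) − (5)(8) = -36
C→D: (5)(2) − (9)(1) = 1
D→E: (9)(-8) − (3)(2) = -78
E→F: (3)(-8) − (0)(-8) = -24
F→G: (0)(-5) − (0)(-8) = 0
G→A: (0)(-2) − (1)(-5) = 5
Σ = -116
Area = |Σ|/2 = 58.

58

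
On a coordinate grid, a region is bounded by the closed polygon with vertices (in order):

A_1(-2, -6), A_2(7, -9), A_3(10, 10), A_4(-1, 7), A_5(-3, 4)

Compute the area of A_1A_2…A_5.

Apply the shoelace (surveyor's) formula: 2A = Σ (x_i·y_{i+1} − x_{i+1}·y_i), indices taken mod 5.
Σ = (60) + (160) + (80) + (17) + (26) = 343
Area = |Σ|/2 = 171.5.

171.5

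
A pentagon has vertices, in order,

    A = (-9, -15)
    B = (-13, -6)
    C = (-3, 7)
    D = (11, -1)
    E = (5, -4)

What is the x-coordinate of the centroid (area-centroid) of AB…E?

Apply the shoelace (surveyor's) formula. First the cross-terms c_i = x_i·y_{i+1} − x_{i+1}·y_i:
  -141, -109, -74, -39, -111  ⇒  2A = -474, A = -237.
Then Σ (x_i + x_{i+1})·c_i = 4074, so x̄ = 4074 / (6·(-237)) = -679/237.

-679/237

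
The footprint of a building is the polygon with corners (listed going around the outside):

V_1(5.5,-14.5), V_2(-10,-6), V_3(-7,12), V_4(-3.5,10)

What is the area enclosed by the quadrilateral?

186.125

Apply Gauss's area formula: 2A = Σ (x_i·y_{i+1} − x_{i+1}·y_i), indices taken mod 4.
V_1→V_2: (5.5)(-6) − (-10)(-14.5) = -178
V_2→V_3: (-10)(12) − (-7)(-6) = -162
V_3→V_4: (-7)(10) − (-3.5)(12) = -28
V_4→V_1: (-3.5)(-14.5) − (5.5)(10) = -4.25
Σ = -372.25
Area = |Σ|/2 = 186.125.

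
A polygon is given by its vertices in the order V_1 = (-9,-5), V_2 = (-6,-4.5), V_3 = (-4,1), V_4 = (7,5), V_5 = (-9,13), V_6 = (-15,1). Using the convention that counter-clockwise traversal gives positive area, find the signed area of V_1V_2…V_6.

Apply Gauss's area formula: 2A = Σ (x_i·y_{i+1} − x_{i+1}·y_i), indices taken mod 6.
Cross-terms: 10.5, -24, -27, 136, 186, 84  ⇒  Σ = 365.5
Signed area = Σ/2 = 182.75 (positive ⇒ counter-clockwise traversal).

182.75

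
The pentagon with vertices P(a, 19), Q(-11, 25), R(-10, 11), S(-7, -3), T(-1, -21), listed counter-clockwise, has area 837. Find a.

24

The doubled signed area Σ (x_i y_{i+1} − x_{i+1} y_i) is linear in a.
With a=0 it equals 570; the coefficient of a is 46 (from the two edges through P).
So 46·a + 570 = 2·837 = 1674 ⇒ a = 24.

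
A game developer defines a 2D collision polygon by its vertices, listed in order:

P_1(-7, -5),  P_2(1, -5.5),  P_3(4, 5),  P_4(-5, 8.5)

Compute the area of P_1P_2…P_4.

Apply the shoelace (surveyor's) formula: 2A = Σ (x_i·y_{i+1} − x_{i+1}·y_i), indices taken mod 4.
P_1→P_2: (-7)(-5.5) − (1)(-5) = 43.5
P_2→P_3: (1)(5) − (4)(-5.5) = 27
P_3→P_4: (4)(8.5) − (-5)(5) = 59
P_4→P_1: (-5)(-5) − (-7)(8.5) = 84.5
Σ = 214
Area = |Σ|/2 = 107.

107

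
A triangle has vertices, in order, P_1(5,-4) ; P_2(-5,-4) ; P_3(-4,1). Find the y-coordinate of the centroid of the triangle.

Apply the shoelace formula. First the cross-terms c_i = x_i·y_{i+1} − x_{i+1}·y_i:
  -40, -21, 11  ⇒  2A = -50, A = -25.
Then Σ (y_i + y_{i+1})·c_i = 350, so ȳ = 350 / (6·(-25)) = -7/3.

-7/3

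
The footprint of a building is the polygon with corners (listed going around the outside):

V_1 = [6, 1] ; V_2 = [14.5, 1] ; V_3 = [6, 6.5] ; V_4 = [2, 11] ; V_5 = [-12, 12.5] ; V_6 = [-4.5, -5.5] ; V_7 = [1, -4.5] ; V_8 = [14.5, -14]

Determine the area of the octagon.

293.75

Apply the shoelace formula: 2A = Σ (x_i·y_{i+1} − x_{i+1}·y_i), indices taken mod 8.
V_1→V_2: (6)(1) − (14.5)(1) = -8.5
V_2→V_3: (14.5)(6.5) − (6)(1) = 88.25
V_3→V_4: (6)(11) − (2)(6.5) = 53
V_4→V_5: (2)(12.5) − (-12)(11) = 157
V_5→V_6: (-12)(-5.5) − (-4.5)(12.5) = 122.25
V_6→V_7: (-4.5)(-4.5) − (1)(-5.5) = 25.75
V_7→V_8: (1)(-14) − (14.5)(-4.5) = 51.25
V_8→V_1: (14.5)(1) − (6)(-14) = 98.5
Σ = 587.5
Area = |Σ|/2 = 293.75.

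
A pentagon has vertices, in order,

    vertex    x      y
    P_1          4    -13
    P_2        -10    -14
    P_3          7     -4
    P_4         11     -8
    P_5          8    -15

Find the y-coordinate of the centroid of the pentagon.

-2079/205

Apply the shoelace formula. First the cross-terms c_i = x_i·y_{i+1} − x_{i+1}·y_i:
  -186, 138, -12, -101, -44  ⇒  2A = -205, A = -102.5.
Then Σ (y_i + y_{i+1})·c_i = 6237, so ȳ = 6237 / (6·(-102.5)) = -2079/205.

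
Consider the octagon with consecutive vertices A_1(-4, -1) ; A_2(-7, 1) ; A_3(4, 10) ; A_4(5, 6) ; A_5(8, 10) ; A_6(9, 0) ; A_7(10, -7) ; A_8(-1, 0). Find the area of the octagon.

134

A_1→A_2: (-4)(1) − (-7)(-1) = -11
A_2→A_3: (-7)(10) − (4)(1) = -74
A_3→A_4: (4)(6) − (5)(10) = -26
A_4→A_5: (5)(10) − (8)(6) = 2
A_5→A_6: (8)(0) − (9)(10) = -90
A_6→A_7: (9)(-7) − (10)(0) = -63
A_7→A_8: (10)(0) − (-1)(-7) = -7
A_8→A_1: (-1)(-1) − (-4)(0) = 1
Σ = -268
Area = |Σ|/2 = 134.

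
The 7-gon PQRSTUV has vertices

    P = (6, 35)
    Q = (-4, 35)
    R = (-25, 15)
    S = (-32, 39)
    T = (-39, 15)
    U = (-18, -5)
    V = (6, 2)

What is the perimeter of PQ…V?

176

|PQ| = √((-10)² + (0)²) = √100 = 10
|QR| = √((-21)² + (-20)²) = √841 = 29
|RS| = √((-7)² + (24)²) = √625 = 25
|ST| = √((-7)² + (-24)²) = √625 = 25
|TU| = √((21)² + (-20)²) = √841 = 29
|UV| = √((24)² + (7)²) = √625 = 25
|VP| = √((0)² + (33)²) = √1089 = 33
Perimeter = 10 + 29 + 25 + 25 + 29 + 25 + 33 = 176.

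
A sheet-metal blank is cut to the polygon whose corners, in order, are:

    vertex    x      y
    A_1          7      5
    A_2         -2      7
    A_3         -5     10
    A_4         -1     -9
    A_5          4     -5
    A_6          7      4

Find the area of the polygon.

114

Apply Gauss's area formula: 2A = Σ (x_i·y_{i+1} − x_{i+1}·y_i), indices taken mod 6.
A_1→A_2: (7)(7) − (-2)(5) = 59
A_2→A_3: (-2)(10) − (-5)(7) = 15
A_3→A_4: (-5)(-9) − (-1)(10) = 55
A_4→A_5: (-1)(-5) − (4)(-9) = 41
A_5→A_6: (4)(4) − (7)(-5) = 51
A_6→A_1: (7)(5) − (7)(4) = 7
Σ = 228
Area = |Σ|/2 = 114.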